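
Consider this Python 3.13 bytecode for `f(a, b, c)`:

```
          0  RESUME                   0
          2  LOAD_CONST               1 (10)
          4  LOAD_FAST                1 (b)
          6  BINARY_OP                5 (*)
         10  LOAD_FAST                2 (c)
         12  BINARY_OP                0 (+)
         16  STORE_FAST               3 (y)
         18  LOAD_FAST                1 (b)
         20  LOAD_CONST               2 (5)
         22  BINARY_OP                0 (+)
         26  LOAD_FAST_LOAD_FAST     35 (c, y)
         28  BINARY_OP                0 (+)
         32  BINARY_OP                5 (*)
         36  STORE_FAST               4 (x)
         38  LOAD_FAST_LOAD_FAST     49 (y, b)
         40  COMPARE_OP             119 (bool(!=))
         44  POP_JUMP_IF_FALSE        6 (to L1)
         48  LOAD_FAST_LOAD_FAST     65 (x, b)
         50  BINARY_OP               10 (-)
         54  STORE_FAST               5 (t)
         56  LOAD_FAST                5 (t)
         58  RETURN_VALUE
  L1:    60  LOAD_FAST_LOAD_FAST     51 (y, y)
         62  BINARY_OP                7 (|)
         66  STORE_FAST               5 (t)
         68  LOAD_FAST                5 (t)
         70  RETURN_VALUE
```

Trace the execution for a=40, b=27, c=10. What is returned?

LOAD_CONST → push 10. Stack: [10]
LOAD_FAST b → push 27. Stack: [10, 27]
BINARY_OP * → 10 * 27 = 270. Stack: [270]
LOAD_FAST c → push 10. Stack: [270, 10]
BINARY_OP + → 270 + 10 = 280. Stack: [280]
STORE_FAST y → y=280. Stack: []
LOAD_FAST b → push 27. Stack: [27]
LOAD_CONST → push 5. Stack: [27, 5]
BINARY_OP + → 27 + 5 = 32. Stack: [32]
LOAD_FAST_LOAD_FAST c,y → push 10,280. Stack: [32, 10, 280]
BINARY_OP + → 10 + 280 = 290. Stack: [32, 290]
BINARY_OP * → 32 * 290 = 9280. Stack: [9280]
STORE_FAST x → x=9280. Stack: []
LOAD_FAST_LOAD_FAST y,b → push 280,27. Stack: [280, 27]
COMPARE_OP bool(!=) → 280 vs 27 = True. Stack: [True]
POP_JUMP_IF_FALSE → pop True; no jump. Stack: []
LOAD_FAST_LOAD_FAST x,b → push 9280,27. Stack: [9280, 27]
BINARY_OP - → 9280 - 27 = 9253. Stack: [9253]
STORE_FAST t → t=9253. Stack: []
LOAD_FAST t → push 9253. Stack: [9253]
RETURN_VALUE → return 9253.

9253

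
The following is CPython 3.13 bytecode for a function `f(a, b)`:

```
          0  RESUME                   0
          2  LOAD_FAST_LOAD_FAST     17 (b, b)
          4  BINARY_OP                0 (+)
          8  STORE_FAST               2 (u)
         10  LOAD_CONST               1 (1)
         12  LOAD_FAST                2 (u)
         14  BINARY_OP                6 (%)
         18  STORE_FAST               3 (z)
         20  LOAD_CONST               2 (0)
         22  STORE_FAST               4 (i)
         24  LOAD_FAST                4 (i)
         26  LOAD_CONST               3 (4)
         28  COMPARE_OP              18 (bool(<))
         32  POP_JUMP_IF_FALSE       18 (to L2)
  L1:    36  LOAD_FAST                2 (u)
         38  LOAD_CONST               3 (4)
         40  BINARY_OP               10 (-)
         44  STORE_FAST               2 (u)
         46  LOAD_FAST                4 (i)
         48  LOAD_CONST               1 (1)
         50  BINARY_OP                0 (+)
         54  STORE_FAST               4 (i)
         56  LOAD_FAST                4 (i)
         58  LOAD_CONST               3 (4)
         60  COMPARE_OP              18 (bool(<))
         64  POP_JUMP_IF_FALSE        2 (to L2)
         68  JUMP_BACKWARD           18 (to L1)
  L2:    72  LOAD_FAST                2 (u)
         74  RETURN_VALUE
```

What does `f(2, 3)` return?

LOAD_FAST_LOAD_FAST b,b → push 3,3. Stack: [3, 3]
BINARY_OP + → 3 + 3 = 6. Stack: [6]
STORE_FAST u → u=6. Stack: []
LOAD_CONST → push 1. Stack: [1]
LOAD_FAST u → push 6. Stack: [1, 6]
BINARY_OP % → 1 % 6 = 1. Stack: [1]
STORE_FAST z → z=1. Stack: []
LOAD_CONST → push 0. Stack: [0]
STORE_FAST i → i=0. Stack: []
LOAD_FAST i → push 0. Stack: [0]
LOAD_CONST → push 4. Stack: [0, 4]
COMPARE_OP bool(<) → 0 vs 4 = True. Stack: [True]
POP_JUMP_IF_FALSE → pop True; no jump. Stack: []
LOAD_FAST u → push 6. Stack: [6]
LOAD_CONST → push 4. Stack: [6, 4]
BINARY_OP - → 6 - 4 = 2. Stack: [2]
STORE_FAST u → u=2. Stack: []
LOAD_FAST i → push 0. Stack: [0]
LOAD_CONST → push 1. Stack: [0, 1]
BINARY_OP + → 0 + 1 = 1. Stack: [1]
STORE_FAST i → i=1. Stack: []
LOAD_FAST i → push 1. Stack: [1]
LOAD_CONST → push 4. Stack: [1, 4]
COMPARE_OP bool(<) → 1 vs 4 = True. Stack: [True]
POP_JUMP_IF_FALSE → pop True; no jump. Stack: []
LOAD_FAST u → push 2. Stack: [2]
LOAD_CONST → push 4. Stack: [2, 4]
BINARY_OP - → 2 - 4 = -2. Stack: [-2]
STORE_FAST u → u=-2. Stack: []
LOAD_FAST i → push 1. Stack: [1]
LOAD_CONST → push 1. Stack: [1, 1]
BINARY_OP + → 1 + 1 = 2. Stack: [2]
STORE_FAST i → i=2. Stack: []
LOAD_FAST i → push 2. Stack: [2]
LOAD_CONST → push 4. Stack: [2, 4]
COMPARE_OP bool(<) → 2 vs 4 = True. Stack: [True]
POP_JUMP_IF_FALSE → pop True; no jump. Stack: []
LOAD_FAST u → push -2. Stack: [-2]
LOAD_CONST → push 4. Stack: [-2, 4]
BINARY_OP - → -2 - 4 = -6. Stack: [-6]
STORE_FAST u → u=-6. Stack: []
LOAD_FAST i → push 2. Stack: [2]
LOAD_CONST → push 1. Stack: [2, 1]
BINARY_OP + → 2 + 1 = 3. Stack: [3]
STORE_FAST i → i=3. Stack: []
LOAD_FAST i → push 3. Stack: [3]
LOAD_CONST → push 4. Stack: [3, 4]
COMPARE_OP bool(<) → 3 vs 4 = True. Stack: [True]
POP_JUMP_IF_FALSE → pop True; no jump. Stack: []
LOAD_FAST u → push -6. Stack: [-6]
LOAD_CONST → push 4. Stack: [-6, 4]
BINARY_OP - → -6 - 4 = -10. Stack: [-10]
STORE_FAST u → u=-10. Stack: []
LOAD_FAST i → push 3. Stack: [3]
LOAD_CONST → push 1. Stack: [3, 1]
BINARY_OP + → 3 + 1 = 4. Stack: [4]
STORE_FAST i → i=4. Stack: []
LOAD_FAST i → push 4. Stack: [4]
LOAD_CONST → push 4. Stack: [4, 4]
COMPARE_OP bool(<) → 4 vs 4 = False. Stack: [False]
POP_JUMP_IF_FALSE → pop False; jump. Stack: []
LOAD_FAST u → push -10. Stack: [-10]
RETURN_VALUE → return -10.

-10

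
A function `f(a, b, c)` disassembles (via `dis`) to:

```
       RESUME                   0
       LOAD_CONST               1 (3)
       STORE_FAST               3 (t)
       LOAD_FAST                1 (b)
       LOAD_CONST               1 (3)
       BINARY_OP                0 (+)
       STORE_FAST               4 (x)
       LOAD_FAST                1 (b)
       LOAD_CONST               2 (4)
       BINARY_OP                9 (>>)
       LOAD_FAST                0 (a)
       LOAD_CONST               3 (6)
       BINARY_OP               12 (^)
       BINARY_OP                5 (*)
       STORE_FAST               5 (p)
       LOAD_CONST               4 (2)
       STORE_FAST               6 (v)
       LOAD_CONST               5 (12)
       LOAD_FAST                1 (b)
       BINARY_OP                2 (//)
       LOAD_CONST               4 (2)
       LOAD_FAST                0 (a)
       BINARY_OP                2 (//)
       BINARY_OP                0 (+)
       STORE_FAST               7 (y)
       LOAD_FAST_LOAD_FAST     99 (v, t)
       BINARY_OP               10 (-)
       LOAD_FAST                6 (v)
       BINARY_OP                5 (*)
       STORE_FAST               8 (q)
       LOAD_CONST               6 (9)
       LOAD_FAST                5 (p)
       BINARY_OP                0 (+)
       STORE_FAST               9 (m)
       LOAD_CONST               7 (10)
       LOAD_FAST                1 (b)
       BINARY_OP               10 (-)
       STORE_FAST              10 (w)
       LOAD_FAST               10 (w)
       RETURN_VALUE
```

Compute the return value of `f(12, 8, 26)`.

2

LOAD_CONST → push 3. Stack: [3]
STORE_FAST t → t=3. Stack: []
LOAD_FAST b → push 8. Stack: [8]
LOAD_CONST → push 3. Stack: [8, 3]
BINARY_OP + → 8 + 3 = 11. Stack: [11]
STORE_FAST x → x=11. Stack: []
LOAD_FAST b → push 8. Stack: [8]
LOAD_CONST → push 4. Stack: [8, 4]
BINARY_OP >> → 8 >> 4 = 0. Stack: [0]
LOAD_FAST a → push 12. Stack: [0, 12]
LOAD_CONST → push 6. Stack: [0, 12, 6]
BINARY_OP ^ → 12 ^ 6 = 10. Stack: [0, 10]
BINARY_OP * → 0 * 10 = 0. Stack: [0]
STORE_FAST p → p=0. Stack: []
LOAD_CONST → push 2. Stack: [2]
STORE_FAST v → v=2. Stack: []
LOAD_CONST → push 12. Stack: [12]
LOAD_FAST b → push 8. Stack: [12, 8]
BINARY_OP // → 12 // 8 = 1. Stack: [1]
LOAD_CONST → push 2. Stack: [1, 2]
LOAD_FAST a → push 12. Stack: [1, 2, 12]
BINARY_OP // → 2 // 12 = 0. Stack: [1, 0]
BINARY_OP + → 1 + 0 = 1. Stack: [1]
STORE_FAST y → y=1. Stack: []
LOAD_FAST_LOAD_FAST v,t → push 2,3. Stack: [2, 3]
BINARY_OP - → 2 - 3 = -1. Stack: [-1]
LOAD_FAST v → push 2. Stack: [-1, 2]
BINARY_OP * → -1 * 2 = -2. Stack: [-2]
STORE_FAST q → q=-2. Stack: []
LOAD_CONST → push 9. Stack: [9]
LOAD_FAST p → push 0. Stack: [9, 0]
BINARY_OP + → 9 + 0 = 9. Stack: [9]
STORE_FAST m → m=9. Stack: []
LOAD_CONST → push 10. Stack: [10]
LOAD_FAST b → push 8. Stack: [10, 8]
BINARY_OP - → 10 - 8 = 2. Stack: [2]
STORE_FAST w → w=2. Stack: []
LOAD_FAST w → push 2. Stack: [2]
RETURN_VALUE → return 2.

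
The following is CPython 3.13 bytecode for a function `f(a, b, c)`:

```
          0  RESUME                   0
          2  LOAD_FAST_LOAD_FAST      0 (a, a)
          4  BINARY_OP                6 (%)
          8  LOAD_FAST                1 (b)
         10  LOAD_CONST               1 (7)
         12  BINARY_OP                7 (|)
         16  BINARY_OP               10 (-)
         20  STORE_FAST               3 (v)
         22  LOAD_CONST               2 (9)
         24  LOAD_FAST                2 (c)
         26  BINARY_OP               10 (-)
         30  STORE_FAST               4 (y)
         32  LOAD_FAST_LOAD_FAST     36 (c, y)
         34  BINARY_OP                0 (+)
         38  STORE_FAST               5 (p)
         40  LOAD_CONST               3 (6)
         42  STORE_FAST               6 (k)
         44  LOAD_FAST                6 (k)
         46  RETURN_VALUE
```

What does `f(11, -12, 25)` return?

LOAD_FAST_LOAD_FAST a,a → push 11,11. Stack: [11, 11]
BINARY_OP % → 11 % 11 = 0. Stack: [0]
LOAD_FAST b → push -12. Stack: [0, -12]
LOAD_CONST → push 7. Stack: [0, -12, 7]
BINARY_OP | → -12 | 7 = -9. Stack: [0, -9]
BINARY_OP - → 0 - -9 = 9. Stack: [9]
STORE_FAST v → v=9. Stack: []
LOAD_CONST → push 9. Stack: [9]
LOAD_FAST c → push 25. Stack: [9, 25]
BINARY_OP - → 9 - 25 = -16. Stack: [-16]
STORE_FAST y → y=-16. Stack: []
LOAD_FAST_LOAD_FAST c,y → push 25,-16. Stack: [25, -16]
BINARY_OP + → 25 + -16 = 9. Stack: [9]
STORE_FAST p → p=9. Stack: []
LOAD_CONST → push 6. Stack: [6]
STORE_FAST k → k=6. Stack: []
LOAD_FAST k → push 6. Stack: [6]
RETURN_VALUE → return 6.

6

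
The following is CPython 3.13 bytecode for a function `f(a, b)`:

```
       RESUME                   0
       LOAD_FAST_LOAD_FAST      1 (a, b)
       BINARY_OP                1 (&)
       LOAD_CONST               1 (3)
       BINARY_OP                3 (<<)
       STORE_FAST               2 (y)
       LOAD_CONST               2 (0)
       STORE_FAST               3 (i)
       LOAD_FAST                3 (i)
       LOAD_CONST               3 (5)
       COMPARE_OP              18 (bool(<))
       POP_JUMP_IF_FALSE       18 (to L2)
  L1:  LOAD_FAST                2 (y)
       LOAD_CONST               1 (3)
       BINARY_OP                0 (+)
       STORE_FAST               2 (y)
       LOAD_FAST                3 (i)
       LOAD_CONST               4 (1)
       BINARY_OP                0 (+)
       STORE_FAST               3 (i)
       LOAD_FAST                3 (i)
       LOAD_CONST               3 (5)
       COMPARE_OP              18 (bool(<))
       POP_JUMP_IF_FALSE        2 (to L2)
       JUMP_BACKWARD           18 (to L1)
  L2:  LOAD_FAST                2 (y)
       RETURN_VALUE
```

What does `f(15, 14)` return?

127

LOAD_FAST_LOAD_FAST a,b → push 15,14
BINARY_OP & → 15 & 14 = 14
LOAD_CONST → push 3
BINARY_OP << → 14 << 3 = 112
STORE_FAST y → y=112
LOAD_CONST → push 0
STORE_FAST i → i=0
LOAD_FAST i → push 0
LOAD_CONST → push 5
COMPARE_OP bool(<) → 0 vs 5 = True
POP_JUMP_IF_FALSE → pop True; no jump
LOAD_FAST y → push 112
LOAD_CONST → push 3
BINARY_OP + → 112 + 3 = 115
STORE_FAST y → y=115
LOAD_FAST i → push 0
LOAD_CONST → push 1
BINARY_OP + → 0 + 1 = 1
STORE_FAST i → i=1
LOAD_FAST i → push 1
LOAD_CONST → push 5
COMPARE_OP bool(<) → 1 vs 5 = True
POP_JUMP_IF_FALSE → pop True; no jump
LOAD_FAST y → push 115
LOAD_CONST → push 3
BINARY_OP + → 115 + 3 = 118
STORE_FAST y → y=118
LOAD_FAST i → push 1
LOAD_CONST → push 1
BINARY_OP + → 1 + 1 = 2
STORE_FAST i → i=2
LOAD_FAST i → push 2
LOAD_CONST → push 5
COMPARE_OP bool(<) → 2 vs 5 = True
POP_JUMP_IF_FALSE → pop True; no jump
LOAD_FAST y → push 118
LOAD_CONST → push 3
BINARY_OP + → 118 + 3 = 121
STORE_FAST y → y=121
LOAD_FAST i → push 2
LOAD_CONST → push 1
BINARY_OP + → 2 + 1 = 3
STORE_FAST i → i=3
LOAD_FAST i → push 3
LOAD_CONST → push 5
COMPARE_OP bool(<) → 3 vs 5 = True
POP_JUMP_IF_FALSE → pop True; no jump
LOAD_FAST y → push 121
LOAD_CONST → push 3
BINARY_OP + → 121 + 3 = 124
STORE_FAST y → y=124
LOAD_FAST i → push 3
LOAD_CONST → push 1
BINARY_OP + → 3 + 1 = 4
STORE_FAST i → i=4
LOAD_FAST i → push 4
LOAD_CONST → push 5
COMPARE_OP bool(<) → 4 vs 5 = True
POP_JUMP_IF_FALSE → pop True; no jump
LOAD_FAST y → push 124
LOAD_CONST → push 3
BINARY_OP + → 124 + 3 = 127
STORE_FAST y → y=127
LOAD_FAST i → push 4
LOAD_CONST → push 1
BINARY_OP + → 4 + 1 = 5
STORE_FAST i → i=5
LOAD_FAST i → push 5
LOAD_CONST → push 5
COMPARE_OP bool(<) → 5 vs 5 = False
POP_JUMP_IF_FALSE → pop False; jump
LOAD_FAST y → push 127
RETURN_VALUE → return 127.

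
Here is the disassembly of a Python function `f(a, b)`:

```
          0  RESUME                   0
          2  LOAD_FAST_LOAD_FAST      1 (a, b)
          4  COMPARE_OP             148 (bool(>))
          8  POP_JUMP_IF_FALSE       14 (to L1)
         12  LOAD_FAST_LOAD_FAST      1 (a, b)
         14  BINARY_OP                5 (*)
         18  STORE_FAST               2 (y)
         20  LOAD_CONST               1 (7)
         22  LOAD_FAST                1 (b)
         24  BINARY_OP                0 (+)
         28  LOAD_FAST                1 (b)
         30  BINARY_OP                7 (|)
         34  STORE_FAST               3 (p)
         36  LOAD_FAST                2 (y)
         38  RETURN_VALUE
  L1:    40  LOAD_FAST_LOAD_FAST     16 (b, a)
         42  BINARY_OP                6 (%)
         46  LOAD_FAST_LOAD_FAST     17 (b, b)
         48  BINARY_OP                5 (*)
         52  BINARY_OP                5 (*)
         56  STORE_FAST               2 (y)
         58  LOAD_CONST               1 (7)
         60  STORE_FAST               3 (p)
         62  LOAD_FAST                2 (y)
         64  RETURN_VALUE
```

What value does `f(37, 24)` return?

888

LOAD_FAST_LOAD_FAST a,b → push 37,24. Stack: [37, 24]
COMPARE_OP bool(>) → 37 vs 24 = True. Stack: [True]
POP_JUMP_IF_FALSE → pop True; no jump. Stack: []
LOAD_FAST_LOAD_FAST a,b → push 37,24. Stack: [37, 24]
BINARY_OP * → 37 * 24 = 888. Stack: [888]
STORE_FAST y → y=888. Stack: []
LOAD_CONST → push 7. Stack: [7]
LOAD_FAST b → push 24. Stack: [7, 24]
BINARY_OP + → 7 + 24 = 31. Stack: [31]
LOAD_FAST b → push 24. Stack: [31, 24]
BINARY_OP | → 31 | 24 = 31. Stack: [31]
STORE_FAST p → p=31. Stack: []
LOAD_FAST y → push 888. Stack: [888]
RETURN_VALUE → return 888.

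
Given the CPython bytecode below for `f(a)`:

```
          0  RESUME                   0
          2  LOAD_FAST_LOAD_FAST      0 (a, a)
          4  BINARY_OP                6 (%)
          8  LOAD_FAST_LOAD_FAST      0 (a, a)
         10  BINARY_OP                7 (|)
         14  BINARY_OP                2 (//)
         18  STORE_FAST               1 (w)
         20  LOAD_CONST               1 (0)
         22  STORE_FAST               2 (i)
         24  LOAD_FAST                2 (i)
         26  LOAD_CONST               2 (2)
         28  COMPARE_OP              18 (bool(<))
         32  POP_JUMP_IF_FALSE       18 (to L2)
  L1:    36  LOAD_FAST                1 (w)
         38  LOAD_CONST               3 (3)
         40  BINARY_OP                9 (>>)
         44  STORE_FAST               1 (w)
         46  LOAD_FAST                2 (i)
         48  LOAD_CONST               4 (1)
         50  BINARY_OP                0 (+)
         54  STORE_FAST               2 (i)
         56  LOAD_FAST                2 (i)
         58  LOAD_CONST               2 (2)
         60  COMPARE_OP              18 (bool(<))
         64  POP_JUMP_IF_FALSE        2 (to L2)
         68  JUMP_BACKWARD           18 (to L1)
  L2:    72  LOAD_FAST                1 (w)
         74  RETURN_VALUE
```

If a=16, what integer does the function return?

0

LOAD_FAST_LOAD_FAST a,a → push 16,16. Stack: [16, 16]
BINARY_OP % → 16 % 16 = 0. Stack: [0]
LOAD_FAST_LOAD_FAST a,a → push 16,16. Stack: [0, 16, 16]
BINARY_OP | → 16 | 16 = 16. Stack: [0, 16]
BINARY_OP // → 0 // 16 = 0. Stack: [0]
STORE_FAST w → w=0. Stack: []
LOAD_CONST → push 0. Stack: [0]
STORE_FAST i → i=0. Stack: []
LOAD_FAST i → push 0. Stack: [0]
LOAD_CONST → push 2. Stack: [0, 2]
COMPARE_OP bool(<) → 0 vs 2 = True. Stack: [True]
POP_JUMP_IF_FALSE → pop True; no jump. Stack: []
LOAD_FAST w → push 0. Stack: [0]
LOAD_CONST → push 3. Stack: [0, 3]
BINARY_OP >> → 0 >> 3 = 0. Stack: [0]
STORE_FAST w → w=0. Stack: []
LOAD_FAST i → push 0. Stack: [0]
LOAD_CONST → push 1. Stack: [0, 1]
BINARY_OP + → 0 + 1 = 1. Stack: [1]
STORE_FAST i → i=1. Stack: []
LOAD_FAST i → push 1. Stack: [1]
LOAD_CONST → push 2. Stack: [1, 2]
COMPARE_OP bool(<) → 1 vs 2 = True. Stack: [True]
POP_JUMP_IF_FALSE → pop True; no jump. Stack: []
LOAD_FAST w → push 0. Stack: [0]
LOAD_CONST → push 3. Stack: [0, 3]
BINARY_OP >> → 0 >> 3 = 0. Stack: [0]
STORE_FAST w → w=0. Stack: []
LOAD_FAST i → push 1. Stack: [1]
LOAD_CONST → push 1. Stack: [1, 1]
BINARY_OP + → 1 + 1 = 2. Stack: [2]
STORE_FAST i → i=2. Stack: []
LOAD_FAST i → push 2. Stack: [2]
LOAD_CONST → push 2. Stack: [2, 2]
COMPARE_OP bool(<) → 2 vs 2 = False. Stack: [False]
POP_JUMP_IF_FALSE → pop False; jump. Stack: []
LOAD_FAST w → push 0. Stack: [0]
RETURN_VALUE → return 0.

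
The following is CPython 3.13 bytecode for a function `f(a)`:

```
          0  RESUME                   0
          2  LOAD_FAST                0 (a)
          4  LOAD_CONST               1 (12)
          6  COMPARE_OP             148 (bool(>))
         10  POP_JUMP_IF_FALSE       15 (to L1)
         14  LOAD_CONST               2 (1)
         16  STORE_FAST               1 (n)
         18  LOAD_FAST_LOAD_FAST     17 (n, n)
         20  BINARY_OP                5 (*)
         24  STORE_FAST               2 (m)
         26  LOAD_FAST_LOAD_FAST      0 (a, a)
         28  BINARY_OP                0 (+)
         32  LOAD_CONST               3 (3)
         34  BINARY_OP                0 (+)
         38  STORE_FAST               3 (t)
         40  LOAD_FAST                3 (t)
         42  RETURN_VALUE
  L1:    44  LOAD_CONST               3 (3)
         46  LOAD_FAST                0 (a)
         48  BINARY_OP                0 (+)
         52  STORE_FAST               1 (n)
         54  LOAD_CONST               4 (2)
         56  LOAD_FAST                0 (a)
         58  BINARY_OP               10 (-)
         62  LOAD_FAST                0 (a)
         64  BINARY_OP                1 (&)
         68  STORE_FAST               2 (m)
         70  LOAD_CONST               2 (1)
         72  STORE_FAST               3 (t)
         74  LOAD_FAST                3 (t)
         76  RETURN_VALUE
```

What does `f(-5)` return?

1

LOAD_FAST a → push -5. Stack: [-5]
LOAD_CONST → push 12. Stack: [-5, 12]
COMPARE_OP bool(>) → -5 vs 12 = False. Stack: [False]
POP_JUMP_IF_FALSE → pop False; jump. Stack: []
LOAD_CONST → push 3. Stack: [3]
LOAD_FAST a → push -5. Stack: [3, -5]
BINARY_OP + → 3 + -5 = -2. Stack: [-2]
STORE_FAST n → n=-2. Stack: []
LOAD_CONST → push 2. Stack: [2]
LOAD_FAST a → push -5. Stack: [2, -5]
BINARY_OP - → 2 - -5 = 7. Stack: [7]
LOAD_FAST a → push -5. Stack: [7, -5]
BINARY_OP & → 7 & -5 = 3. Stack: [3]
STORE_FAST m → m=3. Stack: []
LOAD_CONST → push 1. Stack: [1]
STORE_FAST t → t=1. Stack: []
LOAD_FAST t → push 1. Stack: [1]
RETURN_VALUE → return 1.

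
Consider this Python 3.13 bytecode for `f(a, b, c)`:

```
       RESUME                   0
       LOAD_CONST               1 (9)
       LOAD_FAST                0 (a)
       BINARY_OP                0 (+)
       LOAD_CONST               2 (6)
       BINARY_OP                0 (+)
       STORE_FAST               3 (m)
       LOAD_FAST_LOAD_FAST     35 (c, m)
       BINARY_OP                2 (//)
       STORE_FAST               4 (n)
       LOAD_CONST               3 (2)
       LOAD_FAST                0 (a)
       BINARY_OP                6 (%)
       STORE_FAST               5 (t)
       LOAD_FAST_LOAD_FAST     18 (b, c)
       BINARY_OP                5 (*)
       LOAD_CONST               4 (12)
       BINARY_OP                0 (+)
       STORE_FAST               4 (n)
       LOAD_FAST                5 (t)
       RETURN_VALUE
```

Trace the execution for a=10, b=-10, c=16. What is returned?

2

LOAD_CONST → push 9. Stack: [9]
LOAD_FAST a → push 10. Stack: [9, 10]
BINARY_OP + → 9 + 10 = 19. Stack: [19]
LOAD_CONST → push 6. Stack: [19, 6]
BINARY_OP + → 19 + 6 = 25. Stack: [25]
STORE_FAST m → m=25. Stack: []
LOAD_FAST_LOAD_FAST c,m → push 16,25. Stack: [16, 25]
BINARY_OP // → 16 // 25 = 0. Stack: [0]
STORE_FAST n → n=0. Stack: []
LOAD_CONST → push 2. Stack: [2]
LOAD_FAST a → push 10. Stack: [2, 10]
BINARY_OP % → 2 % 10 = 2. Stack: [2]
STORE_FAST t → t=2. Stack: []
LOAD_FAST_LOAD_FAST b,c → push -10,16. Stack: [-10, 16]
BINARY_OP * → -10 * 16 = -160. Stack: [-160]
LOAD_CONST → push 12. Stack: [-160, 12]
BINARY_OP + → -160 + 12 = -148. Stack: [-148]
STORE_FAST n → n=-148. Stack: []
LOAD_FAST t → push 2. Stack: [2]
RETURN_VALUE → return 2.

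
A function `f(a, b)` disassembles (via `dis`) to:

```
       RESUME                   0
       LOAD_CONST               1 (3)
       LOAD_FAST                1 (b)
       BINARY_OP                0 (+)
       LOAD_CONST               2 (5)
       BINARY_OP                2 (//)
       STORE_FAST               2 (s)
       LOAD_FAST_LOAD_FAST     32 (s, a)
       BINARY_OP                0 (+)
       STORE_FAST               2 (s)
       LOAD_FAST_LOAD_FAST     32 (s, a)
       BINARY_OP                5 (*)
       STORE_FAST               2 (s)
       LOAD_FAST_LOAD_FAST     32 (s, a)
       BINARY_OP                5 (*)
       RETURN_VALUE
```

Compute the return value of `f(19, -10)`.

6137

LOAD_CONST → push 3. Stack: [3]
LOAD_FAST b → push -10. Stack: [3, -10]
BINARY_OP + → 3 + -10 = -7. Stack: [-7]
LOAD_CONST → push 5. Stack: [-7, 5]
BINARY_OP // → -7 // 5 = -2. Stack: [-2]
STORE_FAST s → s=-2. Stack: []
LOAD_FAST_LOAD_FAST s,a → push -2,19. Stack: [-2, 19]
BINARY_OP + → -2 + 19 = 17. Stack: [17]
STORE_FAST s → s=17. Stack: []
LOAD_FAST_LOAD_FAST s,a → push 17,19. Stack: [17, 19]
BINARY_OP * → 17 * 19 = 323. Stack: [323]
STORE_FAST s → s=323. Stack: []
LOAD_FAST_LOAD_FAST s,a → push 323,19. Stack: [323, 19]
BINARY_OP * → 323 * 19 = 6137. Stack: [6137]
RETURN_VALUE → return 6137.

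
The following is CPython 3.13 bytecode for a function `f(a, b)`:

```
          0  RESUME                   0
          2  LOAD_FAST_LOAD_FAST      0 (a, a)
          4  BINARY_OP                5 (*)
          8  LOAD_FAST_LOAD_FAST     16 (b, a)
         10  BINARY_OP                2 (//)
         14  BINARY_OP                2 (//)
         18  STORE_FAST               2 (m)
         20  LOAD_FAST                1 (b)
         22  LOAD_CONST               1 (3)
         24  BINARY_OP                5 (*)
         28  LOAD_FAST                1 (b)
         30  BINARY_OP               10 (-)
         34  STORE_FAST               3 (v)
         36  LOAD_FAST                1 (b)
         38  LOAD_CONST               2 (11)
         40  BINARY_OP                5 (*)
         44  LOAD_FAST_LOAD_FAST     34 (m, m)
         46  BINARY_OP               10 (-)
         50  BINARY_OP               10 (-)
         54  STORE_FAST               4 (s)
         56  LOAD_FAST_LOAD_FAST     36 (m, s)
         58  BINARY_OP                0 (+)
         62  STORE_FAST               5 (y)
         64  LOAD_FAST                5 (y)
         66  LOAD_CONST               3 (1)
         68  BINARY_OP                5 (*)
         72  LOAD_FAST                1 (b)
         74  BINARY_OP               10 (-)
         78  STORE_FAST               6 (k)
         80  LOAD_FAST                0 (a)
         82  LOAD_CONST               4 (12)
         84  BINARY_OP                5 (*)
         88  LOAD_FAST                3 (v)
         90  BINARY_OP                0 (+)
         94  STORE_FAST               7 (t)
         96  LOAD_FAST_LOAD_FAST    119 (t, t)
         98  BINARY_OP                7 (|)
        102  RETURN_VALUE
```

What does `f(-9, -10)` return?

-128

LOAD_FAST_LOAD_FAST a,a → push -9,-9. Stack: [-9, -9]
BINARY_OP * → -9 * -9 = 81. Stack: [81]
LOAD_FAST_LOAD_FAST b,a → push -10,-9. Stack: [81, -10, -9]
BINARY_OP // → -10 // -9 = 1. Stack: [81, 1]
BINARY_OP // → 81 // 1 = 81. Stack: [81]
STORE_FAST m → m=81. Stack: []
LOAD_FAST b → push -10. Stack: [-10]
LOAD_CONST → push 3. Stack: [-10, 3]
BINARY_OP * → -10 * 3 = -30. Stack: [-30]
LOAD_FAST b → push -10. Stack: [-30, -10]
BINARY_OP - → -30 - -10 = -20. Stack: [-20]
STORE_FAST v → v=-20. Stack: []
LOAD_FAST b → push -10. Stack: [-10]
LOAD_CONST → push 11. Stack: [-10, 11]
BINARY_OP * → -10 * 11 = -110. Stack: [-110]
LOAD_FAST_LOAD_FAST m,m → push 81,81. Stack: [-110, 81, 81]
BINARY_OP - → 81 - 81 = 0. Stack: [-110, 0]
BINARY_OP - → -110 - 0 = -110. Stack: [-110]
STORE_FAST s → s=-110. Stack: []
LOAD_FAST_LOAD_FAST m,s → push 81,-110. Stack: [81, -110]
BINARY_OP + → 81 + -110 = -29. Stack: [-29]
STORE_FAST y → y=-29. Stack: []
LOAD_FAST y → push -29. Stack: [-29]
LOAD_CONST → push 1. Stack: [-29, 1]
BINARY_OP * → -29 * 1 = -29. Stack: [-29]
LOAD_FAST b → push -10. Stack: [-29, -10]
BINARY_OP - → -29 - -10 = -19. Stack: [-19]
STORE_FAST k → k=-19. Stack: []
LOAD_FAST a → push -9. Stack: [-9]
LOAD_CONST → push 12. Stack: [-9, 12]
BINARY_OP * → -9 * 12 = -108. Stack: [-108]
LOAD_FAST v → push -20. Stack: [-108, -20]
BINARY_OP + → -108 + -20 = -128. Stack: [-128]
STORE_FAST t → t=-128. Stack: []
LOAD_FAST_LOAD_FAST t,t → push -128,-128. Stack: [-128, -128]
BINARY_OP | → -128 | -128 = -128. Stack: [-128]
RETURN_VALUE → return -128.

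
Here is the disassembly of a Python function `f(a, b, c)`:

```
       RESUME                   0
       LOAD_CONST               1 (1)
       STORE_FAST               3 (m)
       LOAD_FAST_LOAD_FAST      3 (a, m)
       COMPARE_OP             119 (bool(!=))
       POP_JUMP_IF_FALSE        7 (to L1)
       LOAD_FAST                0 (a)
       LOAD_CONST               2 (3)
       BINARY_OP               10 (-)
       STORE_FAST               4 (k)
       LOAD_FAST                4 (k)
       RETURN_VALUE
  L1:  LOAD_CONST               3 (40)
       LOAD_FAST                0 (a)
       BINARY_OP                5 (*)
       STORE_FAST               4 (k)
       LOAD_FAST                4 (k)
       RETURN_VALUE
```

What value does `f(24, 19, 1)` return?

21

LOAD_CONST → push 1. Stack: [1]
STORE_FAST m → m=1. Stack: []
LOAD_FAST_LOAD_FAST a,m → push 24,1. Stack: [24, 1]
COMPARE_OP bool(!=) → 24 vs 1 = True. Stack: [True]
POP_JUMP_IF_FALSE → pop True; no jump. Stack: []
LOAD_FAST a → push 24. Stack: [24]
LOAD_CONST → push 3. Stack: [24, 3]
BINARY_OP - → 24 - 3 = 21. Stack: [21]
STORE_FAST k → k=21. Stack: []
LOAD_FAST k → push 21. Stack: [21]
RETURN_VALUE → return 21.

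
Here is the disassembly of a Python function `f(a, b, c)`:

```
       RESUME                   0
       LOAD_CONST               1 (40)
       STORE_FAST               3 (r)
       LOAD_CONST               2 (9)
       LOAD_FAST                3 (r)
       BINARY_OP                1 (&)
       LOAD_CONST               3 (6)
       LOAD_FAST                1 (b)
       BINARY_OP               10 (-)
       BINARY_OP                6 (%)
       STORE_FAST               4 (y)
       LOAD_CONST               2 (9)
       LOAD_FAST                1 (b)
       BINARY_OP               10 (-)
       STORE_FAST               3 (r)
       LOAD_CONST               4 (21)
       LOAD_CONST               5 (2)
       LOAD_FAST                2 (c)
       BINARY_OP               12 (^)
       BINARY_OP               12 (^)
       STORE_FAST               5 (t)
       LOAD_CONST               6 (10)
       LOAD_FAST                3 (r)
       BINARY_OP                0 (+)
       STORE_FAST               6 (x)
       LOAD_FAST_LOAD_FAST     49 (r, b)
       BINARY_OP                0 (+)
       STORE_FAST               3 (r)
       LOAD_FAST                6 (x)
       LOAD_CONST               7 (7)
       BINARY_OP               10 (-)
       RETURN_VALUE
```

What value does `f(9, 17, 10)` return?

-5

LOAD_CONST → push 40. Stack: [40]
STORE_FAST r → r=40. Stack: []
LOAD_CONST → push 9. Stack: [9]
LOAD_FAST r → push 40. Stack: [9, 40]
BINARY_OP & → 9 & 40 = 8. Stack: [8]
LOAD_CONST → push 6. Stack: [8, 6]
LOAD_FAST b → push 17. Stack: [8, 6, 17]
BINARY_OP - → 6 - 17 = -11. Stack: [8, -11]
BINARY_OP % → 8 % -11 = -3. Stack: [-3]
STORE_FAST y → y=-3. Stack: []
LOAD_CONST → push 9. Stack: [9]
LOAD_FAST b → push 17. Stack: [9, 17]
BINARY_OP - → 9 - 17 = -8. Stack: [-8]
STORE_FAST r → r=-8. Stack: []
LOAD_CONST → push 21. Stack: [21]
LOAD_CONST → push 2. Stack: [21, 2]
LOAD_FAST c → push 10. Stack: [21, 2, 10]
BINARY_OP ^ → 2 ^ 10 = 8. Stack: [21, 8]
BINARY_OP ^ → 21 ^ 8 = 29. Stack: [29]
STORE_FAST t → t=29. Stack: []
LOAD_CONST → push 10. Stack: [10]
LOAD_FAST r → push -8. Stack: [10, -8]
BINARY_OP + → 10 + -8 = 2. Stack: [2]
STORE_FAST x → x=2. Stack: []
LOAD_FAST_LOAD_FAST r,b → push -8,17. Stack: [-8, 17]
BINARY_OP + → -8 + 17 = 9. Stack: [9]
STORE_FAST r → r=9. Stack: []
LOAD_FAST x → push 2. Stack: [2]
LOAD_CONST → push 7. Stack: [2, 7]
BINARY_OP - → 2 - 7 = -5. Stack: [-5]
RETURN_VALUE → return -5.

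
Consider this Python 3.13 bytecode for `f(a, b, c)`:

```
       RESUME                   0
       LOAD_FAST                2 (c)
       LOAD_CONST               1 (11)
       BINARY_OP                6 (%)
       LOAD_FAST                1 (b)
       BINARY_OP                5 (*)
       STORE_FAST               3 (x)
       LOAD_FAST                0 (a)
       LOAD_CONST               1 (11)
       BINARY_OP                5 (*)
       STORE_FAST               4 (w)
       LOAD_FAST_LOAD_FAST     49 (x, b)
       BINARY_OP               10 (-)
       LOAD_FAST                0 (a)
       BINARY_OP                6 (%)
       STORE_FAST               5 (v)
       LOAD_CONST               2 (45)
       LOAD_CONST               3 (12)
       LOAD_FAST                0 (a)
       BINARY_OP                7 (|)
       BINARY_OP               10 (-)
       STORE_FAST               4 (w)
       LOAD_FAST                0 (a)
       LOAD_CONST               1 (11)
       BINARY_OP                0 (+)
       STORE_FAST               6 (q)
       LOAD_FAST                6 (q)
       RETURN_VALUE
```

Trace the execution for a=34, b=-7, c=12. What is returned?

LOAD_FAST c → push 12. Stack: [12]
LOAD_CONST → push 11. Stack: [12, 11]
BINARY_OP % → 12 % 11 = 1. Stack: [1]
LOAD_FAST b → push -7. Stack: [1, -7]
BINARY_OP * → 1 * -7 = -7. Stack: [-7]
STORE_FAST x → x=-7. Stack: []
LOAD_FAST a → push 34. Stack: [34]
LOAD_CONST → push 11. Stack: [34, 11]
BINARY_OP * → 34 * 11 = 374. Stack: [374]
STORE_FAST w → w=374. Stack: []
LOAD_FAST_LOAD_FAST x,b → push -7,-7. Stack: [-7, -7]
BINARY_OP - → -7 - -7 = 0. Stack: [0]
LOAD_FAST a → push 34. Stack: [0, 34]
BINARY_OP % → 0 % 34 = 0. Stack: [0]
STORE_FAST v → v=0. Stack: []
LOAD_CONST → push 45. Stack: [45]
LOAD_CONST → push 12. Stack: [45, 12]
LOAD_FAST a → push 34. Stack: [45, 12, 34]
BINARY_OP | → 12 | 34 = 46. Stack: [45, 46]
BINARY_OP - → 45 - 46 = -1. Stack: [-1]
STORE_FAST w → w=-1. Stack: []
LOAD_FAST a → push 34. Stack: [34]
LOAD_CONST → push 11. Stack: [34, 11]
BINARY_OP + → 34 + 11 = 45. Stack: [45]
STORE_FAST q → q=45. Stack: []
LOAD_FAST q → push 45. Stack: [45]
RETURN_VALUE → return 45.

45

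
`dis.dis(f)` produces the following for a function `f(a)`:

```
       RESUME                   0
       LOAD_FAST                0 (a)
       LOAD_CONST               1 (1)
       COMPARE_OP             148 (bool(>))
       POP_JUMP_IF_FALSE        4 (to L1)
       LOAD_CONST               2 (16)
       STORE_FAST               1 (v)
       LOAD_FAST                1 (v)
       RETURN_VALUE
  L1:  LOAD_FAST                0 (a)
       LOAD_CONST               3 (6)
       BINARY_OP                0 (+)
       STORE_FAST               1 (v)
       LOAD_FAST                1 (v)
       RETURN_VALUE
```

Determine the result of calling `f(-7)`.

LOAD_FAST a → push -7. Stack: [-7]
LOAD_CONST → push 1. Stack: [-7, 1]
COMPARE_OP bool(>) → -7 vs 1 = False. Stack: [False]
POP_JUMP_IF_FALSE → pop False; jump. Stack: []
LOAD_FAST a → push -7. Stack: [-7]
LOAD_CONST → push 6. Stack: [-7, 6]
BINARY_OP + → -7 + 6 = -1. Stack: [-1]
STORE_FAST v → v=-1. Stack: []
LOAD_FAST v → push -1. Stack: [-1]
RETURN_VALUE → return -1.

-1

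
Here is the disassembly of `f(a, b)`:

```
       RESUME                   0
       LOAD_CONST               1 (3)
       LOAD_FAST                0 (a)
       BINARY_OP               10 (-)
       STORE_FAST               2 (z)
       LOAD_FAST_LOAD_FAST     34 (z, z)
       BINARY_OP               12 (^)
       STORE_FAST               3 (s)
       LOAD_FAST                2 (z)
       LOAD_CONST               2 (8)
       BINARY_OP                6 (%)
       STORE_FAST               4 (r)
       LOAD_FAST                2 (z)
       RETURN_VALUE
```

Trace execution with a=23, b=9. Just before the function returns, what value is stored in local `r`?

LOAD_CONST → push 3. Stack: [3]
LOAD_FAST a → push 23. Stack: [3, 23]
BINARY_OP - → 3 - 23 = -20. Stack: [-20]
STORE_FAST z → z=-20. Stack: []
LOAD_FAST_LOAD_FAST z,z → push -20,-20. Stack: [-20, -20]
BINARY_OP ^ → -20 ^ -20 = 0. Stack: [0]
STORE_FAST s → s=0. Stack: []
LOAD_FAST z → push -20. Stack: [-20]
LOAD_CONST → push 8. Stack: [-20, 8]
BINARY_OP % → -20 % 8 = 4. Stack: [4]
STORE_FAST r → r=4. Stack: []
LOAD_FAST z → push -20. Stack: [-20]
RETURN_VALUE → return -20.

4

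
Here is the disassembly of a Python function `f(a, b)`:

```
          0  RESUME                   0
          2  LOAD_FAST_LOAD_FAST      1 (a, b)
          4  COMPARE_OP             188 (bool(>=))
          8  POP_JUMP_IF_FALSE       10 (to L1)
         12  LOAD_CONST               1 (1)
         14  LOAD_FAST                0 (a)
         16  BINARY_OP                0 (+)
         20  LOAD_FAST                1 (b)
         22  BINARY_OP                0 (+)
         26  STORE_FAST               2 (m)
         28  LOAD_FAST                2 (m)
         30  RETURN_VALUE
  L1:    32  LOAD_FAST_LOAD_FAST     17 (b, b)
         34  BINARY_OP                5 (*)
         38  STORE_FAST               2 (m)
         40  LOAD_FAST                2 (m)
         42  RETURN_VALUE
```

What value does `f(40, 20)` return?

61

LOAD_FAST_LOAD_FAST a,b → push 40,20. Stack: [40, 20]
COMPARE_OP bool(>=) → 40 vs 20 = True. Stack: [True]
POP_JUMP_IF_FALSE → pop True; no jump. Stack: []
LOAD_CONST → push 1. Stack: [1]
LOAD_FAST a → push 40. Stack: [1, 40]
BINARY_OP + → 1 + 40 = 41. Stack: [41]
LOAD_FAST b → push 20. Stack: [41, 20]
BINARY_OP + → 41 + 20 = 61. Stack: [61]
STORE_FAST m → m=61. Stack: []
LOAD_FAST m → push 61. Stack: [61]
RETURN_VALUE → return 61.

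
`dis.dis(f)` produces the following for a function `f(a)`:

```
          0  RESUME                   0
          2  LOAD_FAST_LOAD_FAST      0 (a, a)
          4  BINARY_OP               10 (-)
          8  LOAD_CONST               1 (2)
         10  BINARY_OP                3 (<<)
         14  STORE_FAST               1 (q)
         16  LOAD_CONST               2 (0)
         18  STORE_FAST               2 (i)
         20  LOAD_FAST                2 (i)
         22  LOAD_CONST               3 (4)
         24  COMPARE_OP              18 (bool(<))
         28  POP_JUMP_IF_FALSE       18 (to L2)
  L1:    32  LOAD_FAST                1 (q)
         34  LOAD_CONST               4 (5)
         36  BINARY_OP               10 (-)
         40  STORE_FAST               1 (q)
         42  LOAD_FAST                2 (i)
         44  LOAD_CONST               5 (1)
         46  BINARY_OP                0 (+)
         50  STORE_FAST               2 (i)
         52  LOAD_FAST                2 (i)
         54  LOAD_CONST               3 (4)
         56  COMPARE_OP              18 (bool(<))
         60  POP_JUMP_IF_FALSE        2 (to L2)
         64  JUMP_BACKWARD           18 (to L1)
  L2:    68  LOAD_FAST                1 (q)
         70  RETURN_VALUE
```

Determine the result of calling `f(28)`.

LOAD_FAST_LOAD_FAST a,a → push 28,28. Stack: [28, 28]
BINARY_OP - → 28 - 28 = 0. Stack: [0]
LOAD_CONST → push 2. Stack: [0, 2]
BINARY_OP << → 0 << 2 = 0. Stack: [0]
STORE_FAST q → q=0. Stack: []
LOAD_CONST → push 0. Stack: [0]
STORE_FAST i → i=0. Stack: []
LOAD_FAST i → push 0. Stack: [0]
LOAD_CONST → push 4. Stack: [0, 4]
COMPARE_OP bool(<) → 0 vs 4 = True. Stack: [True]
POP_JUMP_IF_FALSE → pop True; no jump. Stack: []
LOAD_FAST q → push 0. Stack: [0]
LOAD_CONST → push 5. Stack: [0, 5]
BINARY_OP - → 0 - 5 = -5. Stack: [-5]
STORE_FAST q → q=-5. Stack: []
LOAD_FAST i → push 0. Stack: [0]
LOAD_CONST → push 1. Stack: [0, 1]
BINARY_OP + → 0 + 1 = 1. Stack: [1]
STORE_FAST i → i=1. Stack: []
LOAD_FAST i → push 1. Stack: [1]
LOAD_CONST → push 4. Stack: [1, 4]
COMPARE_OP bool(<) → 1 vs 4 = True. Stack: [True]
POP_JUMP_IF_FALSE → pop True; no jump. Stack: []
LOAD_FAST q → push -5. Stack: [-5]
LOAD_CONST → push 5. Stack: [-5, 5]
BINARY_OP - → -5 - 5 = -10. Stack: [-10]
STORE_FAST q → q=-10. Stack: []
LOAD_FAST i → push 1. Stack: [1]
LOAD_CONST → push 1. Stack: [1, 1]
BINARY_OP + → 1 + 1 = 2. Stack: [2]
STORE_FAST i → i=2. Stack: []
LOAD_FAST i → push 2. Stack: [2]
LOAD_CONST → push 4. Stack: [2, 4]
COMPARE_OP bool(<) → 2 vs 4 = True. Stack: [True]
POP_JUMP_IF_FALSE → pop True; no jump. Stack: []
LOAD_FAST q → push -10. Stack: [-10]
LOAD_CONST → push 5. Stack: [-10, 5]
BINARY_OP - → -10 - 5 = -15. Stack: [-15]
STORE_FAST q → q=-15. Stack: []
LOAD_FAST i → push 2. Stack: [2]
LOAD_CONST → push 1. Stack: [2, 1]
BINARY_OP + → 2 + 1 = 3. Stack: [3]
STORE_FAST i → i=3. Stack: []
LOAD_FAST i → push 3. Stack: [3]
LOAD_CONST → push 4. Stack: [3, 4]
COMPARE_OP bool(<) → 3 vs 4 = True. Stack: [True]
POP_JUMP_IF_FALSE → pop True; no jump. Stack: []
LOAD_FAST q → push -15. Stack: [-15]
LOAD_CONST → push 5. Stack: [-15, 5]
BINARY_OP - → -15 - 5 = -20. Stack: [-20]
STORE_FAST q → q=-20. Stack: []
LOAD_FAST i → push 3. Stack: [3]
LOAD_CONST → push 1. Stack: [3, 1]
BINARY_OP + → 3 + 1 = 4. Stack: [4]
STORE_FAST i → i=4. Stack: []
LOAD_FAST i → push 4. Stack: [4]
LOAD_CONST → push 4. Stack: [4, 4]
COMPARE_OP bool(<) → 4 vs 4 = False. Stack: [False]
POP_JUMP_IF_FALSE → pop False; jump. Stack: []
LOAD_FAST q → push -20. Stack: [-20]
RETURN_VALUE → return -20.

-20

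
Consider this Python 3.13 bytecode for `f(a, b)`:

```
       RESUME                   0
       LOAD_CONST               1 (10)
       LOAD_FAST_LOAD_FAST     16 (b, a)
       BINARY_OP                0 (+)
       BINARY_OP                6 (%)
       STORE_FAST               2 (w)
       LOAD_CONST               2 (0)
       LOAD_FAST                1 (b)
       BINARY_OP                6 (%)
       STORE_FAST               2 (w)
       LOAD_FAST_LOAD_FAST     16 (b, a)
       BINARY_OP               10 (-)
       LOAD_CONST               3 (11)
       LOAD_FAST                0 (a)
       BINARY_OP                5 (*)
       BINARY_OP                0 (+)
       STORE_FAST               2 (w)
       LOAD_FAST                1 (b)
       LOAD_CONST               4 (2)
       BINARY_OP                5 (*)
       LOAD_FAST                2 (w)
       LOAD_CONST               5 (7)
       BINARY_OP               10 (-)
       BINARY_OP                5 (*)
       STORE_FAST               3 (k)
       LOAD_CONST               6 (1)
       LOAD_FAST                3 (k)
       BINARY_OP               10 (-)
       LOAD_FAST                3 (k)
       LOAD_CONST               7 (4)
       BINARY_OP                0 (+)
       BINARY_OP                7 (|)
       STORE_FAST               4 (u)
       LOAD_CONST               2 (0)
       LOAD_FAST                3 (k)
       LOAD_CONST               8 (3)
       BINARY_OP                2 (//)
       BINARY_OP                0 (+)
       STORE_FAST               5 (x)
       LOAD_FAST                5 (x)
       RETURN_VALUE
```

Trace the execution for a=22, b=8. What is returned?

1178

LOAD_CONST → push 10. Stack: [10]
LOAD_FAST_LOAD_FAST b,a → push 8,22. Stack: [10, 8, 22]
BINARY_OP + → 8 + 22 = 30. Stack: [10, 30]
BINARY_OP % → 10 % 30 = 10. Stack: [10]
STORE_FAST w → w=10. Stack: []
LOAD_CONST → push 0. Stack: [0]
LOAD_FAST b → push 8. Stack: [0, 8]
BINARY_OP % → 0 % 8 = 0. Stack: [0]
STORE_FAST w → w=0. Stack: []
LOAD_FAST_LOAD_FAST b,a → push 8,22. Stack: [8, 22]
BINARY_OP - → 8 - 22 = -14. Stack: [-14]
LOAD_CONST → push 11. Stack: [-14, 11]
LOAD_FAST a → push 22. Stack: [-14, 11, 22]
BINARY_OP * → 11 * 22 = 242. Stack: [-14, 242]
BINARY_OP + → -14 + 242 = 228. Stack: [228]
STORE_FAST w → w=228. Stack: []
LOAD_FAST b → push 8. Stack: [8]
LOAD_CONST → push 2. Stack: [8, 2]
BINARY_OP * → 8 * 2 = 16. Stack: [16]
LOAD_FAST w → push 228. Stack: [16, 228]
LOAD_CONST → push 7. Stack: [16, 228, 7]
BINARY_OP - → 228 - 7 = 221. Stack: [16, 221]
BINARY_OP * → 16 * 221 = 3536. Stack: [3536]
STORE_FAST k → k=3536. Stack: []
LOAD_CONST → push 1. Stack: [1]
LOAD_FAST k → push 3536. Stack: [1, 3536]
BINARY_OP - → 1 - 3536 = -3535. Stack: [-3535]
LOAD_FAST k → push 3536. Stack: [-3535, 3536]
LOAD_CONST → push 4. Stack: [-3535, 3536, 4]
BINARY_OP + → 3536 + 4 = 3540. Stack: [-3535, 3540]
BINARY_OP | → -3535 | 3540 = -11. Stack: [-11]
STORE_FAST u → u=-11. Stack: []
LOAD_CONST → push 0. Stack: [0]
LOAD_FAST k → push 3536. Stack: [0, 3536]
LOAD_CONST → push 3. Stack: [0, 3536, 3]
BINARY_OP // → 3536 // 3 = 1178. Stack: [0, 1178]
BINARY_OP + → 0 + 1178 = 1178. Stack: [1178]
STORE_FAST x → x=1178. Stack: []
LOAD_FAST x → push 1178. Stack: [1178]
RETURN_VALUE → return 1178.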